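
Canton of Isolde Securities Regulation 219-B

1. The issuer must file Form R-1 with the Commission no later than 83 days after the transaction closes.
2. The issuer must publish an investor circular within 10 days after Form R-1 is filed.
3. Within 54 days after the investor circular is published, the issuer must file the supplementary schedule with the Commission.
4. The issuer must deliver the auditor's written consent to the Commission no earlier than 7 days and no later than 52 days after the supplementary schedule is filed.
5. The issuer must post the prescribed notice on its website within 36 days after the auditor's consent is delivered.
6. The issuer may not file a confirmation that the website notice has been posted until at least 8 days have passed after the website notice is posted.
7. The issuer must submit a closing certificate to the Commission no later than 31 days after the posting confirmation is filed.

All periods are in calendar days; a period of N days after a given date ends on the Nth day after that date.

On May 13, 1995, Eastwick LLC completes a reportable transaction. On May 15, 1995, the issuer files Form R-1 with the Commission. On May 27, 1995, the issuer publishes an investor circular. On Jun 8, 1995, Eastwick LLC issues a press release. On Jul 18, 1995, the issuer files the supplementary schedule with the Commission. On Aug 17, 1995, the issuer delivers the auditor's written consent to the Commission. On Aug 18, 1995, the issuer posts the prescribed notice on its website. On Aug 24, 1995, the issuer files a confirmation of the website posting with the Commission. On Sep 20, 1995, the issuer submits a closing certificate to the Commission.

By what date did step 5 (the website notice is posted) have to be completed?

Step 5 runs from Aug 17, 1995, when the auditor's consent is delivered. 36 days after Aug 17, 1995 is Sep 22, 1995.

Sep 22, 1995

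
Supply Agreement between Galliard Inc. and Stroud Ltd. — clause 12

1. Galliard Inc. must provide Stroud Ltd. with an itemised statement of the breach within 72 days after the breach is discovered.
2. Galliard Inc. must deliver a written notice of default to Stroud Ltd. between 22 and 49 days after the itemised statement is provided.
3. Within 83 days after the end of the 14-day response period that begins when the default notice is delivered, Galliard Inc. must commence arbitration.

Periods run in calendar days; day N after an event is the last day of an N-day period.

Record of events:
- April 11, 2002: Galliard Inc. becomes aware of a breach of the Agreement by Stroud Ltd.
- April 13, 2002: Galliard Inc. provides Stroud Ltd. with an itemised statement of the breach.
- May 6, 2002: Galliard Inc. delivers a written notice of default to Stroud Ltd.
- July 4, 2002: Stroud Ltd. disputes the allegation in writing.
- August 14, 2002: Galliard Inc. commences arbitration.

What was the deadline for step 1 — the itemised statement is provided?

Step 1 runs from April 11, 2002, when the breach is discovered. 72 days after April 11, 2002 is June 22, 2002.

June 22, 2002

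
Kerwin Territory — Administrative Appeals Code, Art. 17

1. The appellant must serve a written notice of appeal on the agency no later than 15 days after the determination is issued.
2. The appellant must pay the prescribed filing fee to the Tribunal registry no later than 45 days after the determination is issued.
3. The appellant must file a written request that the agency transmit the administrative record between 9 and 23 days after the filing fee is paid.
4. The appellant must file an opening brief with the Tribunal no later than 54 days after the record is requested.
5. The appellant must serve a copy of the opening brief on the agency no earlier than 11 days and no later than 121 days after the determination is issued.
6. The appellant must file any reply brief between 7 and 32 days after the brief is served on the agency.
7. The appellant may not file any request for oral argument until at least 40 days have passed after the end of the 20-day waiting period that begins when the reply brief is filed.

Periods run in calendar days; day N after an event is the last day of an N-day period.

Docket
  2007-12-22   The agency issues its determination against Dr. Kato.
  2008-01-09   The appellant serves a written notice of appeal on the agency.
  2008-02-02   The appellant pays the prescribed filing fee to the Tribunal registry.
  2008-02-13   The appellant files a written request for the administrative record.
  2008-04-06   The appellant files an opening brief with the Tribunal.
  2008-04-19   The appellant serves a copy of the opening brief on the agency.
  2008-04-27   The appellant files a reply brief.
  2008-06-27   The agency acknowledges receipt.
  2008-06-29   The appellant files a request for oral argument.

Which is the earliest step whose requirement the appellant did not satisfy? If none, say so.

Step 1

Step 1: 15 days after 2007-12-22 (when the determination is issued) is 2008-01-06; done 2008-01-09 — 3 days late.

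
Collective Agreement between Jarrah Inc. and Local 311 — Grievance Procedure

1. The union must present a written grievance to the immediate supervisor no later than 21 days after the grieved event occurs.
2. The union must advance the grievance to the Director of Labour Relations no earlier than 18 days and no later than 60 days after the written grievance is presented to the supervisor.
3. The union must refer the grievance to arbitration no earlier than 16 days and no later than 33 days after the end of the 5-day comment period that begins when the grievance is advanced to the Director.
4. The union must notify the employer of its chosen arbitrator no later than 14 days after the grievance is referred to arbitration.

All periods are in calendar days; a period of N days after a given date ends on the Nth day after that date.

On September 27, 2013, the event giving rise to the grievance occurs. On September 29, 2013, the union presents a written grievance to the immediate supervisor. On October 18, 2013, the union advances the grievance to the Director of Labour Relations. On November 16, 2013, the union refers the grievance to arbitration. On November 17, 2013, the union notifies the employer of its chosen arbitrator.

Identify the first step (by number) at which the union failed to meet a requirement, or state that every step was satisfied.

None — every step was satisfied

Step 1 — counting 21 days from September 27, 2013 (when the grieved event occurs) gives a deadline of October 18, 2013; completed September 29, 2013, before the deadline.
Step 2 — 18 and 60 days from September 29, 2013 (when the written grievance is presented to the supervisor) are October 17, 2013 and November 28, 2013 respectively; October 18, 2013 falls inside that range.
Step 3 — 16 and 33 days from October 23, 2013 (end of the 5-day comment period, which began when the grievance is advanced to the Director on October 18, 2013) are November 8, 2013 and November 25, 2013 respectively; November 16, 2013 falls inside that range.
Step 4 — counting 14 days from November 16, 2013 (when the grievance is referred to arbitration) gives a deadline of November 30, 2013; done November 17, 2013 — timely.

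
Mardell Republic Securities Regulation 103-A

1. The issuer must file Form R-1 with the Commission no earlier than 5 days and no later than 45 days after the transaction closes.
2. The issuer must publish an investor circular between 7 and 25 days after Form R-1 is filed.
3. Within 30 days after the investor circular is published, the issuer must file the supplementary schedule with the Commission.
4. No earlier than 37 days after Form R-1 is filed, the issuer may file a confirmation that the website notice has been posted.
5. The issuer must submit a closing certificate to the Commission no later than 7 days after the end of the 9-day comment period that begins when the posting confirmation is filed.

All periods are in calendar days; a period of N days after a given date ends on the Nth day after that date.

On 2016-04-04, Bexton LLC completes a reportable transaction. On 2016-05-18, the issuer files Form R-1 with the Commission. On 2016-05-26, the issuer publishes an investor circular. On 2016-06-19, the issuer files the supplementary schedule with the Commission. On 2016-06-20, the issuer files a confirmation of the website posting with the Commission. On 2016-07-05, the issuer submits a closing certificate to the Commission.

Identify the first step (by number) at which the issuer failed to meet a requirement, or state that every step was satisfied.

Step 4

(1) the permitted window runs from 2016-04-04 + 5 = 2016-04-09 to 2016-04-04 + 45 = 2016-05-19; 2016-05-18 falls inside that range.
(2) the permitted window runs from 2016-05-18 + 7 = 2016-05-25 to 2016-05-18 + 25 = 2016-06-12; 2016-05-26 falls inside that range.
(3) due by 2016-05-26 + 30 days = 2016-06-25; completed 2016-06-19, before the deadline.
(4) permitted from 2016-05-18 + 37 days = 2016-06-24 onward; 2016-06-20 is 4 days before the earliest permitted date.
The procedure was therefore not followed at step 4.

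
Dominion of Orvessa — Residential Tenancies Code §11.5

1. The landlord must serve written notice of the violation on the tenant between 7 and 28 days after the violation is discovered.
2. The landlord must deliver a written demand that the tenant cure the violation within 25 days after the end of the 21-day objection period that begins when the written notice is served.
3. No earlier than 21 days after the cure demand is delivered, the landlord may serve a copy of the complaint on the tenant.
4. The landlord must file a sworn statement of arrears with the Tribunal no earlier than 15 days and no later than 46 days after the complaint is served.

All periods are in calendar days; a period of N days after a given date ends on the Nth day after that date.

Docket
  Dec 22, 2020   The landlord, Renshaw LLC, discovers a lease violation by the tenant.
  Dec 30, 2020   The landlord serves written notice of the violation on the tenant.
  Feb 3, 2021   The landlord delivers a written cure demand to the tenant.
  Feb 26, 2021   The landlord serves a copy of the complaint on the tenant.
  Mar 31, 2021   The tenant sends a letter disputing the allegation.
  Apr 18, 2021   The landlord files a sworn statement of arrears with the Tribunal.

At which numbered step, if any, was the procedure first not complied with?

Step 4

(1) the permitted window runs from Dec 22, 2020 + 7 = Dec 29, 2020 to Dec 22, 2020 + 28 = Jan 19, 2021; done Dec 30, 2020 — within the window.
(2) due by Jan 20, 2021 + 25 days = Feb 14, 2021; done Feb 3, 2021 — timely.
(3) permitted from Feb 3, 2021 + 21 days = Feb 24, 2021 onward; Feb 26, 2021 is on or after that date.
(4) the permitted window runs from Feb 26, 2021 + 15 = Mar 13, 2021 to Feb 26, 2021 + 46 = Apr 13, 2021; Apr 18, 2021 is 5 days past the end of the window.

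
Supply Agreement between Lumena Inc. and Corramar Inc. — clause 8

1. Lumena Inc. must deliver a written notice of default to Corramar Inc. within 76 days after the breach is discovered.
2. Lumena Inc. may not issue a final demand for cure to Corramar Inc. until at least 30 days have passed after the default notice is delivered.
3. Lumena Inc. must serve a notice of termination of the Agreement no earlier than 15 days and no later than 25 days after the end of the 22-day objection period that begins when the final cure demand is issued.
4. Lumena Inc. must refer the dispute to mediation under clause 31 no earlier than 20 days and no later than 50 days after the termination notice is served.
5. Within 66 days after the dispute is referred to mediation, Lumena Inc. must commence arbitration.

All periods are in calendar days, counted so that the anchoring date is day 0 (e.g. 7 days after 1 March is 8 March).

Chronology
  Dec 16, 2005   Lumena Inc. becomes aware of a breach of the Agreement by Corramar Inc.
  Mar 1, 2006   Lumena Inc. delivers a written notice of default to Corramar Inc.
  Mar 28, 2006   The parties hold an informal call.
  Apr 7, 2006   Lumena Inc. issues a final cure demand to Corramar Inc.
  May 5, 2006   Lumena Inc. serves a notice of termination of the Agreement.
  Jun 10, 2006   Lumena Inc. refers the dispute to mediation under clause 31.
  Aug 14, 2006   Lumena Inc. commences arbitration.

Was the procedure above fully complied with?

No

(1) due by Dec 16, 2005 + 76 days = Mar 2, 2006; done Mar 1, 2006 — timely.
(2) permitted from Mar 1, 2006 + 30 days = Mar 31, 2006 onward; done Apr 7, 2006, after the minimum wait.
(3) the permitted window runs from Apr 29, 2006 + 15 = May 14, 2006 to Apr 29, 2006 + 25 = May 24, 2006; done May 5, 2006 — 9 days before the window opened.
That is the first point of non-compliance.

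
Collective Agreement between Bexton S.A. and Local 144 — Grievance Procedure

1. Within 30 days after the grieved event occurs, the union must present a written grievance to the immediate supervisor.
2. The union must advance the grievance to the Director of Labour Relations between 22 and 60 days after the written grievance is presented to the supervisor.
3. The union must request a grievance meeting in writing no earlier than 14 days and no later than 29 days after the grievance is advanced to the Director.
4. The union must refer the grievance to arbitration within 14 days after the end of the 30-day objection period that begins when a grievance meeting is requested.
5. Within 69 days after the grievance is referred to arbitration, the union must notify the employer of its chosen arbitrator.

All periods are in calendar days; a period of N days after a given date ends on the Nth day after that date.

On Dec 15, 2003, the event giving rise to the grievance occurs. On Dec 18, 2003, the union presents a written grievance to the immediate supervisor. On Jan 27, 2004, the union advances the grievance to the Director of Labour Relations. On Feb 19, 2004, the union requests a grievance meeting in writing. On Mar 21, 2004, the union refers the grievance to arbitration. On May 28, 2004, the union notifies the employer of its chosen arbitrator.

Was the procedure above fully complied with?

Step 1: 30 days after Dec 15, 2003 (when the grieved event occurs) is Jan 14, 2004; done Dec 18, 2003 — timely.
Step 2: the window is 22–60 days after Dec 18, 2003 (when the written grievance is presented to the supervisor), so Jan 9, 2004 through Feb 16, 2004; done Jan 27, 2004, which is between those dates.
Step 3: the window is 14–29 days after Jan 27, 2004 (when the grievance is advanced to the Director), so Feb 10, 2004 through Feb 25, 2004; done Feb 19, 2004, which is between those dates.
Step 4: 14 days after Mar 20, 2004 (end of the 30-day objection period, which began when a grievance meeting is requested on Feb 19, 2004) is Apr 3, 2004; completed Mar 21, 2004, before the deadline.
Step 5: 69 days after Mar 21, 2004 (when the grievance is referred to arbitration) is May 29, 2004; May 28, 2004 is within that limit.

Yes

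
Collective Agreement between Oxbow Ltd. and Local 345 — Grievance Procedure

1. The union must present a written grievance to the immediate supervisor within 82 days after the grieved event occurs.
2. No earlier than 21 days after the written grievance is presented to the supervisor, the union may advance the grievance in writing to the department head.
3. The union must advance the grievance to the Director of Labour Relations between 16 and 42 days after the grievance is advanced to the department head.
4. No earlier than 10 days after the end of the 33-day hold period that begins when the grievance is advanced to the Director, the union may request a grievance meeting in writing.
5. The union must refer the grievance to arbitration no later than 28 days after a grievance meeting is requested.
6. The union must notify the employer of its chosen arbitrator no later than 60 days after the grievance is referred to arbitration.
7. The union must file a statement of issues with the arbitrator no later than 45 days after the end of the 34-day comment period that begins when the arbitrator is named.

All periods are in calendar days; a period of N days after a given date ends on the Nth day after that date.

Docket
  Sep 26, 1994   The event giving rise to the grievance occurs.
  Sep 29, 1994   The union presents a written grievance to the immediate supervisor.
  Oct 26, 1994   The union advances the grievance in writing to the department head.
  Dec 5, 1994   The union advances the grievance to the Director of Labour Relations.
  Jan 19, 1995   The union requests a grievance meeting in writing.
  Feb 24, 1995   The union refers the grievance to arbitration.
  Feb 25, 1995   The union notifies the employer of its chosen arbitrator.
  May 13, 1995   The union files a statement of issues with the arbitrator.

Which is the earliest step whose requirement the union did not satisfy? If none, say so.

Step 5

Step 1: 82 days after Sep 26, 1994 (when the grieved event occurs) is Dec 17, 1994; completed Sep 29, 1994, before the deadline.
Step 2: the earliest permitted date is 21 days after Sep 29, 1994 (when the written grievance is presented to the supervisor), i.e. Oct 20, 1994; Oct 26, 1994 is on or after that date.
Step 3: the window is 16–42 days after Oct 26, 1994 (when the grievance is advanced to the department head), so Nov 11, 1994 through Dec 7, 1994; done Dec 5, 1994, which is between those dates.
Step 4: the earliest permitted date is 10 days after Jan 7, 1995 (end of the 33-day hold period, which began when the grievance is advanced to the Director on Dec 5, 1994), i.e. Jan 17, 1995; done Jan 19, 1995, after the minimum wait.
Step 5: 28 days after Jan 19, 1995 (when a grievance meeting is requested) is Feb 16, 1995; not done until Feb 24, 1995, 8 days after the deadline.
That is the first point of non-compliance.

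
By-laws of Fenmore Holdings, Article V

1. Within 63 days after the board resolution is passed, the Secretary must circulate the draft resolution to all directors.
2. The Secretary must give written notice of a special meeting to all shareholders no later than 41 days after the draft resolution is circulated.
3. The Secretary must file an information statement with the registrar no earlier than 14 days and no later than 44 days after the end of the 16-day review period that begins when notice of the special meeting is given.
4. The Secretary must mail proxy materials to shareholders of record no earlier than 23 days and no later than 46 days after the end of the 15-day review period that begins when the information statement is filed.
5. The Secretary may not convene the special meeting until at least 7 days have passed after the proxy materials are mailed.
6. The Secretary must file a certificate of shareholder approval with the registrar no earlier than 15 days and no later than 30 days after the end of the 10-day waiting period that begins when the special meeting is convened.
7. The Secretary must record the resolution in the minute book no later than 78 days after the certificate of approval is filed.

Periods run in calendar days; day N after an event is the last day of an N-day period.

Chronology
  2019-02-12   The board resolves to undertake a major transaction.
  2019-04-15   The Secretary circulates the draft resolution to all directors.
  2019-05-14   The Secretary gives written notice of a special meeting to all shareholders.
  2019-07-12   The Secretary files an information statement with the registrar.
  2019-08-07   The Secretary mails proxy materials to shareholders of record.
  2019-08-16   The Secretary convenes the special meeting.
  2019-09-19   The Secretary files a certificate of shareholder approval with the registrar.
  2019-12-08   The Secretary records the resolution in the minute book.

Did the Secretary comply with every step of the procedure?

No

Step 1: 63 days after 2019-02-12 (when the board resolution is passed) is 2019-04-16; completed 2019-04-15, before the deadline.
Step 2: 41 days after 2019-04-15 (when the draft resolution is circulated) is 2019-05-26; completed 2019-05-14, before the deadline.
Step 3: the window is 14–44 days after 2019-05-30 (end of the 16-day review period, which began when notice of the special meeting is given on 2019-05-14), so 2019-06-13 through 2019-07-13; done 2019-07-12, which is between those dates.
Step 4: the window is 23–46 days after 2019-07-27 (end of the 15-day review period, which began when the information statement is filed on 2019-07-12), so 2019-08-19 through 2019-09-11; done 2019-08-07 — 12 days before the window opened.
No need to go further; step 4 was not satisfied.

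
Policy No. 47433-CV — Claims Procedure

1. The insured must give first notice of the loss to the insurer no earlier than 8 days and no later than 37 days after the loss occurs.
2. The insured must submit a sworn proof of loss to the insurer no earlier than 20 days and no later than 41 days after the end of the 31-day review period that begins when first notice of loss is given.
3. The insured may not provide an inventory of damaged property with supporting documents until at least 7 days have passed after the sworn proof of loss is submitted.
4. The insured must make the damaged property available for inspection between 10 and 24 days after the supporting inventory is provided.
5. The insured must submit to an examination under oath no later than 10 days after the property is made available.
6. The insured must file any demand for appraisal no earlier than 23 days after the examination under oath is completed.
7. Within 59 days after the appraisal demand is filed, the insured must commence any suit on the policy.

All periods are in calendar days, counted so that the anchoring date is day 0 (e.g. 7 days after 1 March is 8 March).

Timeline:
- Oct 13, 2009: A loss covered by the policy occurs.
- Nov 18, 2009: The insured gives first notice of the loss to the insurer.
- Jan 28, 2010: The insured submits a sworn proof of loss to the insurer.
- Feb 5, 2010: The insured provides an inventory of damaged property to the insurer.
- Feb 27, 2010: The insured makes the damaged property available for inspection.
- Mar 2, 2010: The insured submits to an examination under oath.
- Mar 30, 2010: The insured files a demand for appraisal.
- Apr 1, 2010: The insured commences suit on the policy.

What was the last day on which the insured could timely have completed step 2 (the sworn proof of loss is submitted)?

Jan 29, 2010

First notice of loss is given on Nov 18, 2009; the 31-day review period therefore ends Dec 19, 2009, and step 2 runs from that date. The window is 20–41 days after Dec 19, 2009; it closes on Jan 29, 2010.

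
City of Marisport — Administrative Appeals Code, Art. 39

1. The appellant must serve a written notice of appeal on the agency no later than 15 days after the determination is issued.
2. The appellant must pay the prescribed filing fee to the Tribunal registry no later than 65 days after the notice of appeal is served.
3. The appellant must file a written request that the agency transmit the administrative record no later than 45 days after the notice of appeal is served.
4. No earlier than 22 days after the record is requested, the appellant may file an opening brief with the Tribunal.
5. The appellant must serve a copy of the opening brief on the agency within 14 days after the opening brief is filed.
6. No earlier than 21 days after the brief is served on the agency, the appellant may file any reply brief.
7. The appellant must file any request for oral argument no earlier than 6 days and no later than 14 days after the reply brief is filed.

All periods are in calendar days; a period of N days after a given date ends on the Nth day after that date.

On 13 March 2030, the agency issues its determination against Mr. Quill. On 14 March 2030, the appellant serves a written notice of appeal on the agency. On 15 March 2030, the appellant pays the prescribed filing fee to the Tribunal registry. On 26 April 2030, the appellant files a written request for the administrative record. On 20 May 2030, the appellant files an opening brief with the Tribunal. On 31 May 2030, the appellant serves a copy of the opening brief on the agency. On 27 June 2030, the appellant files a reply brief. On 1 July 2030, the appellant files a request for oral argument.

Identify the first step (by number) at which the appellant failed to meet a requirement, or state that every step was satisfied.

Step 1 — counting 15 days from 13 March 2030 (when the determination is issued) gives a deadline of 28 March 2030; 14 March 2030 is within that limit.
Step 2 — counting 65 days from 14 March 2030 (when the notice of appeal is served) gives a deadline of 18 May 2030; done 15 March 2030 — timely.
Step 3 — counting 45 days from 14 March 2030 (when the notice of appeal is served) gives a deadline of 28 April 2030; 26 April 2030 is within that limit.
Step 4 — must wait 22 days from 26 April 2030 (when the record is requested), so not before 18 May 2030; done 20 May 2030, after the minimum wait.
Step 5 — counting 14 days from 20 May 2030 (when the opening brief is filed) gives a deadline of 3 June 2030; 31 May 2030 is within that limit.
Step 6 — must wait 21 days from 31 May 2030 (when the brief is served on the agency), so not before 21 June 2030; done 27 June 2030, after the minimum wait.
Step 7 — 6 and 14 days from 27 June 2030 (when the reply brief is filed) are 3 July 2030 and 11 July 2030 respectively; done 1 July 2030 — 2 days before the window opened.
The procedure was therefore not followed at step 7.

Step 7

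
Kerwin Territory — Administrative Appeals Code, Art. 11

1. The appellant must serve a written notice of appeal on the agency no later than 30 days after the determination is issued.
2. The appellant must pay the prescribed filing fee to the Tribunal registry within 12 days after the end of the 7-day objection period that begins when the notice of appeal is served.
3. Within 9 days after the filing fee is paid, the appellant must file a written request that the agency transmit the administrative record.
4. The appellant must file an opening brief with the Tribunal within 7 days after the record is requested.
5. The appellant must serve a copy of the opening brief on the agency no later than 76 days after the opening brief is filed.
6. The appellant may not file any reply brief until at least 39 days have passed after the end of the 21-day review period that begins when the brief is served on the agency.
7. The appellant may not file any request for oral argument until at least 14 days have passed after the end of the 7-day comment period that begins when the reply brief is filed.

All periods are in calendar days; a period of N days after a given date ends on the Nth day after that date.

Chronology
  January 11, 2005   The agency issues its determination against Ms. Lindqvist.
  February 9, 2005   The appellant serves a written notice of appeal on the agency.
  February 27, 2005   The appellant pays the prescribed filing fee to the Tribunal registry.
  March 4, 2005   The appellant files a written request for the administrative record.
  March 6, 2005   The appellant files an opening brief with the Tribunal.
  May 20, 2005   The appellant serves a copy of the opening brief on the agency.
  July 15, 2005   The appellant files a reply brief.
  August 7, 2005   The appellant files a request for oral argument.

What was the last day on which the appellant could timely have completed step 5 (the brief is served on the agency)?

Step 5 runs from March 6, 2005, when the opening brief is filed. 76 days after March 6, 2005 is May 21, 2005.

May 21, 2005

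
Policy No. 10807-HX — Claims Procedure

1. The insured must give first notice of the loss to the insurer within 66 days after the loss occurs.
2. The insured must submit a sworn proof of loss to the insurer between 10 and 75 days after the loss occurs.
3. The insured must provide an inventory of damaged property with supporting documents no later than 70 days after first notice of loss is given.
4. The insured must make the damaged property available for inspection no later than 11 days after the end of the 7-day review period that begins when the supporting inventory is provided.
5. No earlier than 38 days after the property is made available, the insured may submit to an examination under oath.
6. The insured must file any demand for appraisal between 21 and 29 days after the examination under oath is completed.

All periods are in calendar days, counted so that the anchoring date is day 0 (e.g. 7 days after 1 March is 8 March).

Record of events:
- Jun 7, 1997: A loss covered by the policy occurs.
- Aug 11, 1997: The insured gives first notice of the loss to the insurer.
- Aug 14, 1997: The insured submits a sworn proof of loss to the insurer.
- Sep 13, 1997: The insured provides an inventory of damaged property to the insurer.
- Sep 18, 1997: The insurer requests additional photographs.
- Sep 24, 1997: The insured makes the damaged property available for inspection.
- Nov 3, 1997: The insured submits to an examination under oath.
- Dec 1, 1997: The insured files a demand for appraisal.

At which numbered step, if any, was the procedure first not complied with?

Step 1: 66 days after Jun 7, 1997 (when the loss occurs) is Aug 12, 1997; completed Aug 11, 1997, before the deadline.
Step 2: the window is 10–75 days after Jun 7, 1997 (when the loss occurs), so Jun 17, 1997 through Aug 21, 1997; done Aug 14, 1997, which is between those dates.
Step 3: 70 days after Aug 11, 1997 (when first notice of loss is given) is Oct 20, 1997; completed Sep 13, 1997, before the deadline.
Step 4: 11 days after Sep 20, 1997 (end of the 7-day review period, which began when the supporting inventory is provided on Sep 13, 1997) is Oct 1, 1997; done Sep 24, 1997 — timely.
Step 5: the earliest permitted date is 38 days after Sep 24, 1997 (when the property is made available), i.e. Nov 1, 1997; Nov 3, 1997 is on or after that date.
Step 6: the window is 21–29 days after Nov 3, 1997 (when the examination under oath is completed), so Nov 24, 1997 through Dec 2, 1997; Dec 1, 1997 falls inside that range.

None — every step was satisfied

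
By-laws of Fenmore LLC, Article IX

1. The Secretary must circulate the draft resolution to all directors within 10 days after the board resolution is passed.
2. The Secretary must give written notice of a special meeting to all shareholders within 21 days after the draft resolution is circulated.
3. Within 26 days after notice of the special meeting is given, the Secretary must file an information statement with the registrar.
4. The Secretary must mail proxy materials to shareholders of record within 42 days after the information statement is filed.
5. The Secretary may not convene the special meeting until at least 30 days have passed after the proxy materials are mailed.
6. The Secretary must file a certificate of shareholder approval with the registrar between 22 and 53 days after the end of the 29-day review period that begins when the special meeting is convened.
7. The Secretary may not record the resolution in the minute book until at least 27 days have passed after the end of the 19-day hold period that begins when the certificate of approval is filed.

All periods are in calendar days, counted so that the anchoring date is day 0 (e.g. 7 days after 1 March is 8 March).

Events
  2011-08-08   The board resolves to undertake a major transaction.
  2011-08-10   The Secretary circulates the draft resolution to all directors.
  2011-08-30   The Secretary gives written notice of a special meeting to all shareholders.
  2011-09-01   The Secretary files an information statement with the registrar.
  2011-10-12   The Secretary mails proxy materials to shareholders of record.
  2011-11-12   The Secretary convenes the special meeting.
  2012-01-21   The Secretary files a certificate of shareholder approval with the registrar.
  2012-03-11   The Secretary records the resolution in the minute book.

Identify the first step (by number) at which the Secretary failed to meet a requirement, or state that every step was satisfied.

None — every step was satisfied

Step 1: 10 days after 2011-08-08 (when the board resolution is passed) is 2011-08-18; completed 2011-08-10, before the deadline.
Step 2: 21 days after 2011-08-10 (when the draft resolution is circulated) is 2011-08-31; done 2011-08-30 — timely.
Step 3: 26 days after 2011-08-30 (when notice of the special meeting is given) is 2011-09-25; completed 2011-09-01, before the deadline.
Step 4: 42 days after 2011-09-01 (when the information statement is filed) is 2011-10-13; 2011-10-12 is within that limit.
Step 5: the earliest permitted date is 30 days after 2011-10-12 (when the proxy materials are mailed), i.e. 2011-11-11; done 2011-11-12, after the minimum wait.
Step 6: the window is 22–53 days after 2011-12-11 (end of the 29-day review period, which began when the special meeting is convened on 2011-11-12), so 2012-01-02 through 2012-02-02; 2012-01-21 falls inside that range.
Step 7: the earliest permitted date is 27 days after 2012-02-09 (end of the 19-day hold period, which began when the certificate of approval is filed on 2012-01-21), i.e. 2012-03-07; 2012-03-11 is on or after that date.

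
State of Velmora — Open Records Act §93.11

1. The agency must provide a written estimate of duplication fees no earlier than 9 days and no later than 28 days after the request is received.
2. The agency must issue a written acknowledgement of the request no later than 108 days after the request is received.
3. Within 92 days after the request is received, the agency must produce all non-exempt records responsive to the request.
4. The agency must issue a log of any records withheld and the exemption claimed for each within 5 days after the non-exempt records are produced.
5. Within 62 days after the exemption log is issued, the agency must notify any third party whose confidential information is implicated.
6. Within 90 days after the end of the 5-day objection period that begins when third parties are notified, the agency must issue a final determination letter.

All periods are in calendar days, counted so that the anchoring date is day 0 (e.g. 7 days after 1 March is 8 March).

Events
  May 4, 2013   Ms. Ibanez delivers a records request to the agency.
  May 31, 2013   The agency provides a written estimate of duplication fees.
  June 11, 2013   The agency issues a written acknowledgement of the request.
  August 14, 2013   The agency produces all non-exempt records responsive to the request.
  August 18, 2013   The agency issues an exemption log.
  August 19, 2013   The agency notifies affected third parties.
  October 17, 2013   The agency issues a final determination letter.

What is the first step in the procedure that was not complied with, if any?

Step 3

Step 1: the window is 9–28 days after May 4, 2013 (when the request is received), so May 13, 2013 through June 1, 2013; May 31, 2013 falls inside that range.
Step 2: 108 days after May 4, 2013 (when the request is received) is August 20, 2013; June 11, 2013 is within that limit.
Step 3: 92 days after May 4, 2013 (when the request is received) is August 4, 2013; not done until August 14, 2013, 10 days after the deadline.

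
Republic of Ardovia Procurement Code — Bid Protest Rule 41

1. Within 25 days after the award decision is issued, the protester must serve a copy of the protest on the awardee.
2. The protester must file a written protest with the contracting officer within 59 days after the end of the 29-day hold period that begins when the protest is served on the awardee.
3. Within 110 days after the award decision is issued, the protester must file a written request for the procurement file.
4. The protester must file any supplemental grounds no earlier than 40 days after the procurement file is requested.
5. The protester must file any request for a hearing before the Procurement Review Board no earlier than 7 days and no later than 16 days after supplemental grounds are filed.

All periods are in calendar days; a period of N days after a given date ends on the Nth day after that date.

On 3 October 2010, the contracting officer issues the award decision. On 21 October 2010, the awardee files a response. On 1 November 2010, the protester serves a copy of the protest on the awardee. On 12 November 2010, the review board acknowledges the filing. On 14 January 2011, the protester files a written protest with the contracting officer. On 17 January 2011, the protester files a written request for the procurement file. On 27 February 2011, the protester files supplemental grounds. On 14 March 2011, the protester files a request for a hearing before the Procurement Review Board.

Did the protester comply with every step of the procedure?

Step 1: 25 days after 3 October 2010 (when the award decision is issued) is 28 October 2010; 1 November 2010 misses that deadline by 4 days.
The analysis stops there.

No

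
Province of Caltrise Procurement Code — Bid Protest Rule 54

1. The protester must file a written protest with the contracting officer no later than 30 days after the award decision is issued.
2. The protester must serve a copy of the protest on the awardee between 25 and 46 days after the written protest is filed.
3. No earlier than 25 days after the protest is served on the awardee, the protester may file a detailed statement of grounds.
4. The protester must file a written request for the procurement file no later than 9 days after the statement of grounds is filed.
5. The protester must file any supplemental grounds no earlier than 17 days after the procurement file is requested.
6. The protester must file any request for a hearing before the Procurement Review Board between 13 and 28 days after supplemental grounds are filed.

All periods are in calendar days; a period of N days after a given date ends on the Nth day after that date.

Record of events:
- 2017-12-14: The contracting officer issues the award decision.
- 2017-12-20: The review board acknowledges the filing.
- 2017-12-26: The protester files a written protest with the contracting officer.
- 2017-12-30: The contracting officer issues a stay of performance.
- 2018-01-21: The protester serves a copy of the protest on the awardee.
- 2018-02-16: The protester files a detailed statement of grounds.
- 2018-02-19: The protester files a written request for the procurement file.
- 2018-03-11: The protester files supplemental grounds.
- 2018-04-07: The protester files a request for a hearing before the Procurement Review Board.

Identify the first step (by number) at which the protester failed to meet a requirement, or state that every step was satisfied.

None — every step was satisfied

Step 1 — counting 30 days from 2017-12-14 (when the award decision is issued) gives a deadline of 2018-01-13; done 2017-12-26 — timely.
Step 2 — 25 and 46 days from 2017-12-26 (when the written protest is filed) are 2018-01-20 and 2018-02-10 respectively; done 2018-01-21 — within the window.
Step 3 — must wait 25 days from 2018-01-21 (when the protest is served on the awardee), so not before 2018-02-15; 2018-02-16 is on or after that date.
Step 4 — counting 9 days from 2018-02-16 (when the statement of grounds is filed) gives a deadline of 2018-02-25; completed 2018-02-19, before the deadline.
Step 5 — must wait 17 days from 2018-02-19 (when the procurement file is requested), so not before 2018-03-08; done 2018-03-11 — permitted.
Step 6 — 13 and 28 days from 2018-03-11 (when supplemental grounds are filed) are 2018-03-24 and 2018-04-08 respectively; done 2018-04-07, which is between those dates.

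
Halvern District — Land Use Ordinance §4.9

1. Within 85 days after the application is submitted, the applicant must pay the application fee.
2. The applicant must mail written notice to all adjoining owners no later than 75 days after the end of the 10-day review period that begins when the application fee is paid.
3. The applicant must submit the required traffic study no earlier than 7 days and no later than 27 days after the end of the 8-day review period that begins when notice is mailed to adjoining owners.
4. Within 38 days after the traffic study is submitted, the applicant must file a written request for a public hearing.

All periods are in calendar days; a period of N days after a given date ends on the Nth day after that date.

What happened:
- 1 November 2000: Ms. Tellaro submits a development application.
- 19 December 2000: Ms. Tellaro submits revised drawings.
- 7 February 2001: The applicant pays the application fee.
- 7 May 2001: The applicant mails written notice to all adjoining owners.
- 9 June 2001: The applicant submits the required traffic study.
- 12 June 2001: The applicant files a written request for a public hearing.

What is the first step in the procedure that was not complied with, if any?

Step 1 — counting 85 days from 1 November 2000 (when the application is submitted) gives a deadline of 25 January 2001; 7 February 2001 misses that deadline by 13 days.

Step 1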